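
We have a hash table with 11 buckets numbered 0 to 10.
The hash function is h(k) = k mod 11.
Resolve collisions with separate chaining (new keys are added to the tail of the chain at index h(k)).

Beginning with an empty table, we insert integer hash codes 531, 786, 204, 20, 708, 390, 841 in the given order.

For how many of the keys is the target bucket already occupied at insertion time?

2

Insert 531: h=3, bucket 3 empty → new chain.
Insert 786: h=5, bucket 5 empty → new chain.
Insert 204: h=6, bucket 6 empty → new chain.
Insert 20: h=9, bucket 9 empty → new chain.
Insert 708: h=4, bucket 4 empty → new chain.
Insert 390: h=5, bucket 5 nonempty → append to chain.
Insert 841: h=5, bucket 5 nonempty → append to chain.
Final buckets:
0: —
1: —
2: —
3: 531
4: 708
5: 786 -> 390 -> 841
6: 204
7: —
8: —
9: 20
10: —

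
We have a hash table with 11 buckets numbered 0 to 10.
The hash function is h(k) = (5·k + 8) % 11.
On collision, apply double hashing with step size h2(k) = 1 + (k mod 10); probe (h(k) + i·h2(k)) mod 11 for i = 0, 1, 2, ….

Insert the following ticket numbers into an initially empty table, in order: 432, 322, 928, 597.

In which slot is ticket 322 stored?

4

432: h=1 -> slot 1
322: h=1, h2=3, probe 1,4 -> slot 4
928: h=6 -> slot 6
597: h=1, h2=8, probe 1,9 -> slot 9
Table: [-, 432, -, -, 322, -, 928, -, -, 597, -]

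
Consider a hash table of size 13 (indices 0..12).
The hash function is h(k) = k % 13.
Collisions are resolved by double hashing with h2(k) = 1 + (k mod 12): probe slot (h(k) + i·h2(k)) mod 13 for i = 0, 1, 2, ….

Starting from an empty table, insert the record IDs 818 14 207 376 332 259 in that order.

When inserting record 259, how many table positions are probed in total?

818: h=12 → slot 12
14: h=1 → slot 1
207: h=12, h2=4, probe 12,3 → slot 3
376: h=12, h2=5, probe 12,4 → slot 4
332: h=7 → slot 7
259: h=12, h2=8, probe 12,7,2 → slot 2
Table: [-, 14, 259, 207, 376, -, -, 332, -, -, -, -, 818]

3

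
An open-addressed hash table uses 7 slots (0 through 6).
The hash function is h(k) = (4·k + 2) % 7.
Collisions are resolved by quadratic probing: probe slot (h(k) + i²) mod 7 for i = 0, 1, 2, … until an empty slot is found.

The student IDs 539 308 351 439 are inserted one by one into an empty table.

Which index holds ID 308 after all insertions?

3

539 hashes to 2; slot 2 is free => place at 2.
308 hashes to 2; 2 taken => place at 3.
351 hashes to 6; slot 6 is free => place at 6.
439 hashes to 1; slot 1 is free => place at 1.
Table: [_, 439, 539, 308, _, _, 351]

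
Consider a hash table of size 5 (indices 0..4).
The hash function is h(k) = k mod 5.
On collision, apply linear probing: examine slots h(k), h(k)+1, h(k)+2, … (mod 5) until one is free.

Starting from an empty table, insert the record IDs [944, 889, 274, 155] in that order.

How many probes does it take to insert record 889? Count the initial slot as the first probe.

2

944 hashes to 4; slot 4 is free => place at 4.
889 hashes to 4; 4 taken => place at 0.
274 hashes to 4; 4,0 taken => place at 1.
155 hashes to 0; 0,1 taken => place at 2.
Table: [889, 274, 155, _, 944]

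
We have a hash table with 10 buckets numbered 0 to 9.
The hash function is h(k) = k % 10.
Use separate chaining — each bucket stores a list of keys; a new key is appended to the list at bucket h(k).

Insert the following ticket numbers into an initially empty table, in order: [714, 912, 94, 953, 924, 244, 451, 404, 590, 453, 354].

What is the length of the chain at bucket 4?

6

Insert 714: h=4, bucket 4 empty -> new chain.
Insert 912: h=2, bucket 2 empty -> new chain.
Insert 94: h=4, bucket 4 nonempty -> append to chain.
Insert 953: h=3, bucket 3 empty -> new chain.
Insert 924: h=4, bucket 4 nonempty -> append to chain.
Insert 244: h=4, bucket 4 nonempty -> append to chain.
Insert 451: h=1, bucket 1 empty -> new chain.
Insert 404: h=4, bucket 4 nonempty -> append to chain.
Insert 590: h=0, bucket 0 empty -> new chain.
Insert 453: h=3, bucket 3 nonempty -> append to chain.
Insert 354: h=4, bucket 4 nonempty -> append to chain.
Final buckets:
0: 590
1: 451
2: 912
3: 953 -> 453
4: 714 -> 94 -> 924 -> 244 -> 404 -> 354
5: .
6: .
7: .
8: .
9: .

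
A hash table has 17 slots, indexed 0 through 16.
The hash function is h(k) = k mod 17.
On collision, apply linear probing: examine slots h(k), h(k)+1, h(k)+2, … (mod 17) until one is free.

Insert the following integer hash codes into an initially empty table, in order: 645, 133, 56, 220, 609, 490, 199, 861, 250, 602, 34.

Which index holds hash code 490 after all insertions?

645 hashes to 16; slot 16 is free -> place at 16.
133 hashes to 14; slot 14 is free -> place at 14.
56 hashes to 5; slot 5 is free -> place at 5.
220 hashes to 16; 16 taken -> place at 0.
609 hashes to 14; 14 taken -> place at 15.
490 hashes to 14; 14,15,16,0 taken -> place at 1.
199 hashes to 12; slot 12 is free -> place at 12.
861 hashes to 11; slot 11 is free -> place at 11.
250 hashes to 12; 12 taken -> place at 13.
602 hashes to 7; slot 7 is free -> place at 7.
34 hashes to 0; 0,1 taken -> place at 2.
Table: [220, 490, 34, _, _, 56, _, 602, _, _, _, 861, 199, 250, 133, 609, 645]

1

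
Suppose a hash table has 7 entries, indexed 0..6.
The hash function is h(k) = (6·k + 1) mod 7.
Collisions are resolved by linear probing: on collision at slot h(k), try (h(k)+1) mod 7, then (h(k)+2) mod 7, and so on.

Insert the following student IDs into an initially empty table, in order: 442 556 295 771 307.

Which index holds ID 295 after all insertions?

Insert 442: h=0, slot 0 empty → index 0.
Insert 556: h=5, slot 5 empty → index 5.
Insert 295: h=0, slot 0 occupied → index 1.
Insert 771: h=0, slots 0,1 occupied → index 2.
Insert 307: h=2, slot 2 occupied → index 3.
Table: [442, 295, 771, 307, —, 556, —]

1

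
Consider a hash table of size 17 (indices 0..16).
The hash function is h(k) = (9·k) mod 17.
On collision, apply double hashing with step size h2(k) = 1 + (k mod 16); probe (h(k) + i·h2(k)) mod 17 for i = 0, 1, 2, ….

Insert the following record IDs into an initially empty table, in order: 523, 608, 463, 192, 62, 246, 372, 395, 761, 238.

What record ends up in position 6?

395

Insert 523: h=15, slot 15 empty → index 15.
Insert 608: h=15, h2=1, slot 15 occupied → index 16.
Insert 463: h=2, slot 2 empty → index 2.
Insert 192: h=11, slot 11 empty → index 11.
Insert 62: h=14, slot 14 empty → index 14.
Insert 246: h=4, slot 4 empty → index 4.
Insert 372: h=16, h2=5, slots 16,4 occupied → index 9.
Insert 395: h=2, h2=12, slots 2,14,9,4,16,11 occupied → index 6.
Insert 761: h=15, h2=10, slot 15 occupied → index 8.
Insert 238: h=0, slot 0 empty → index 0.
Table: [238, _, 463, _, 246, _, 395, _, 761, 372, _, 192, _, _, 62, 523, 608]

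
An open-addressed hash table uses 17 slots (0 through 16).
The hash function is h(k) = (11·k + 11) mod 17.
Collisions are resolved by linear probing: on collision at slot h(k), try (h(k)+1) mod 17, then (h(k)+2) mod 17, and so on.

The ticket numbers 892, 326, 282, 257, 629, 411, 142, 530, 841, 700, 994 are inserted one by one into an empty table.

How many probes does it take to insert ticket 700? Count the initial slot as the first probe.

892 hashes to 14; slot 14 is free -> place at 14.
326 hashes to 10; slot 10 is free -> place at 10.
282 hashes to 2; slot 2 is free -> place at 2.
257 hashes to 16; slot 16 is free -> place at 16.
629 hashes to 11; slot 11 is free -> place at 11.
411 hashes to 10; 10,11 taken -> place at 12.
142 hashes to 9; slot 9 is free -> place at 9.
530 hashes to 10; 10,11,12 taken -> place at 13.
841 hashes to 14; 14 taken -> place at 15.
700 hashes to 10; 10,11,12,13,14,15,16 taken -> place at 0.
994 hashes to 14; 14,15,16,0 taken -> place at 1.
Table: [700, 994, 282, ∅, ∅, ∅, ∅, ∅, ∅, 142, 326, 629, 411, 530, 892, 841, 257]

8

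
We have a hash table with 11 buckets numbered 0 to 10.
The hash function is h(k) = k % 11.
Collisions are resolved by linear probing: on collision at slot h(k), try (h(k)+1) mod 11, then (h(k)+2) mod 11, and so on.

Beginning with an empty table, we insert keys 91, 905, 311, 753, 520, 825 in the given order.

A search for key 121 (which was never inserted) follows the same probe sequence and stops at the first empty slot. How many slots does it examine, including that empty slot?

2

91: h=3 -> slot 3
905: h=3, probe 3,4 -> slot 4
311: h=3, probe 3,4,5 -> slot 5
753: h=5, probe 5,6 -> slot 6
520: h=3, probe 3,4,5,6,7 -> slot 7
825: h=0 -> slot 0
Table: [825, ∅, ∅, 91, 905, 311, 753, 520, ∅, ∅, ∅]
Lookup 121: h=0, probe 0,1 → slot 1 empty, not found.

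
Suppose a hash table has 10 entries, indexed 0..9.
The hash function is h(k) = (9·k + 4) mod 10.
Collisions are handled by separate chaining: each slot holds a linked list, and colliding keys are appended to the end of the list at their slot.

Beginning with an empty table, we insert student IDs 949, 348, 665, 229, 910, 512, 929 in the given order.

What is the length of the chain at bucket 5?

3

949 -> bucket 5
348 -> bucket 6
665 -> bucket 9
229 -> bucket 5 (collision)
910 -> bucket 4
512 -> bucket 2
929 -> bucket 5 (collision)
Final buckets:
0: —
1: —
2: 512
3: —
4: 910
5: 949 -> 229 -> 929
6: 348
7: —
8: —
9: 665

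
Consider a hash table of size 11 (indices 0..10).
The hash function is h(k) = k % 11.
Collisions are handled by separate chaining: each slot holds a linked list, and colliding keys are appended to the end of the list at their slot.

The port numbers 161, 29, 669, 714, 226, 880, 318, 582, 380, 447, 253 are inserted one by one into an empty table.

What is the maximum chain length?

3

Insert 161: h=7, bucket 7 empty -> new chain.
Insert 29: h=7, bucket 7 nonempty -> append to chain.
Insert 669: h=9, bucket 9 empty -> new chain.
Insert 714: h=10, bucket 10 empty -> new chain.
Insert 226: h=6, bucket 6 empty -> new chain.
Insert 880: h=0, bucket 0 empty -> new chain.
Insert 318: h=10, bucket 10 nonempty -> append to chain.
Insert 582: h=10, bucket 10 nonempty -> append to chain.
Insert 380: h=6, bucket 6 nonempty -> append to chain.
Insert 447: h=7, bucket 7 nonempty -> append to chain.
Insert 253: h=0, bucket 0 nonempty -> append to chain.
Final buckets:
0: 880 -> 253
1: _
2: _
3: _
4: _
5: _
6: 226 -> 380
7: 161 -> 29 -> 447
8: _
9: 669
10: 714 -> 318 -> 582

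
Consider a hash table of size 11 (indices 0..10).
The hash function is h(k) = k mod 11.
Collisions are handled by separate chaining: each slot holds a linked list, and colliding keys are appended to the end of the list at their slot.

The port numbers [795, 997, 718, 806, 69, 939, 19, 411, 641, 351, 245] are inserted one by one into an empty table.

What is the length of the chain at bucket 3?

795 → bucket 3
997 → bucket 7
718 → bucket 3 (collision)
806 → bucket 3 (collision)
69 → bucket 3 (collision)
939 → bucket 4
19 → bucket 8
411 → bucket 4 (collision)
641 → bucket 3 (collision)
351 → bucket 10
245 → bucket 3 (collision)
Final buckets:
0: ∅
1: ∅
2: ∅
3: 795 -> 718 -> 806 -> 69 -> 641 -> 245
4: 939 -> 411
5: ∅
6: ∅
7: 997
8: 19
9: ∅
10: 351

6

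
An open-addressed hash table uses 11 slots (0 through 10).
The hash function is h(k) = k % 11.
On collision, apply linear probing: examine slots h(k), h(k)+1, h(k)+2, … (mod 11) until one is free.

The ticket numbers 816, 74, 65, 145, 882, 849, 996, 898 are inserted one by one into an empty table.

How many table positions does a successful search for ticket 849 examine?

4

816 hashes to 2; slot 2 is free → place at 2.
74 hashes to 8; slot 8 is free → place at 8.
65 hashes to 10; slot 10 is free → place at 10.
145 hashes to 2; 2 taken → place at 3.
882 hashes to 2; 2,3 taken → place at 4.
849 hashes to 2; 2,3,4 taken → place at 5.
996 hashes to 6; slot 6 is free → place at 6.
898 hashes to 7; slot 7 is free → place at 7.
Table: [_, _, 816, 145, 882, 849, 996, 898, 74, _, 65]
Lookup 849: h=2, probe 2,3,4,5 → found at 5.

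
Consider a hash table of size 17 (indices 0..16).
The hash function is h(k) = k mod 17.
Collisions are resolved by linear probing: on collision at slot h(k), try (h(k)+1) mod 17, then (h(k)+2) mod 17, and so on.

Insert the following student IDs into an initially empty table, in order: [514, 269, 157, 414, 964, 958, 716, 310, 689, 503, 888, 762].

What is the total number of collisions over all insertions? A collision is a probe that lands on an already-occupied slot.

Insert 514: h=4, slot 4 empty => index 4.
Insert 269: h=14, slot 14 empty => index 14.
Insert 157: h=4, slot 4 occupied => index 5.
Insert 414: h=6, slot 6 empty => index 6.
Insert 964: h=12, slot 12 empty => index 12.
Insert 958: h=6, slot 6 occupied => index 7.
Insert 716: h=2, slot 2 empty => index 2.
Insert 310: h=4, slots 4,5,6,7 occupied => index 8.
Insert 689: h=9, slot 9 empty => index 9.
Insert 503: h=10, slot 10 empty => index 10.
Insert 888: h=4, slots 4,5,6,7,8,9,10 occupied => index 11.
Insert 762: h=14, slot 14 occupied => index 15.
Table: [., ., 716, ., 514, 157, 414, 958, 310, 689, 503, 888, 964, ., 269, 762, .]

14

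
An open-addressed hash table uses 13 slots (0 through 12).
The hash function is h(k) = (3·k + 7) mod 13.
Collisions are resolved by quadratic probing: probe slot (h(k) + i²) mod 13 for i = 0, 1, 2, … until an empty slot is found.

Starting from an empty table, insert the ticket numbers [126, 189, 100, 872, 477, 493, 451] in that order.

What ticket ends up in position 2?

189

126: h=8 -> slot 8
189: h=2 -> slot 2
100: h=8, probe 8,9 -> slot 9
872: h=10 -> slot 10
477: h=8, probe 8,9,12 -> slot 12
493: h=4 -> slot 4
451: h=8, probe 8,9,12,4,11 -> slot 11
Table: [., ., 189, ., 493, ., ., ., 126, 100, 872, 451, 477]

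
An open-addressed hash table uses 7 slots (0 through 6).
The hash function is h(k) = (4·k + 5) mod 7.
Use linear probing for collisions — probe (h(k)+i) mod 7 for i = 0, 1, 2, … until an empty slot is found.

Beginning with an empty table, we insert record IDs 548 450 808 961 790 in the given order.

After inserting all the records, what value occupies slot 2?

790

Insert 548: h=6, slot 6 empty -> index 6.
Insert 450: h=6, slot 6 occupied -> index 0.
Insert 808: h=3, slot 3 empty -> index 3.
Insert 961: h=6, slots 6,0 occupied -> index 1.
Insert 790: h=1, slot 1 occupied -> index 2.
Table: [450, 961, 790, 808, —, —, 548]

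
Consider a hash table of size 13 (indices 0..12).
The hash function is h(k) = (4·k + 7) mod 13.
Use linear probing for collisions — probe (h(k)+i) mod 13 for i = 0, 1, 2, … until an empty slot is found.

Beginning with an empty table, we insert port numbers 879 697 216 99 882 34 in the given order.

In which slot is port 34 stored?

4

Insert 879: h=0, slot 0 empty → index 0.
Insert 697: h=0, slot 0 occupied → index 1.
Insert 216: h=0, slots 0,1 occupied → index 2.
Insert 99: h=0, slots 0,1,2 occupied → index 3.
Insert 882: h=12, slot 12 empty → index 12.
Insert 34: h=0, slots 0,1,2,3 occupied → index 4.
Table: [879, 697, 216, 99, 34, _, _, _, _, _, _, _, 882]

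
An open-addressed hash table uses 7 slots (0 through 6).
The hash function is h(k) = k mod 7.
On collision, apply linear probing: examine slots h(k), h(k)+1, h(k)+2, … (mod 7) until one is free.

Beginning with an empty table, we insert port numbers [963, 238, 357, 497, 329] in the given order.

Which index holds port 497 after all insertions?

2

963 hashes to 4; slot 4 is free → place at 4.
238 hashes to 0; slot 0 is free → place at 0.
357 hashes to 0; 0 taken → place at 1.
497 hashes to 0; 0,1 taken → place at 2.
329 hashes to 0; 0,1,2 taken → place at 3.
Table: [238, 357, 497, 329, 963, ∅, ∅]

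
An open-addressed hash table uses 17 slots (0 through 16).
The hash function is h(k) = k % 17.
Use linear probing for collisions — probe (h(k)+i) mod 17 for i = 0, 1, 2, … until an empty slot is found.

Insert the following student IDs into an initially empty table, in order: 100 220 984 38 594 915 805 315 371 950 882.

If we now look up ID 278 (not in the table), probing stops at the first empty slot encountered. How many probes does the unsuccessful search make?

2

100 hashes to 15; slot 15 is free -> place at 15.
220 hashes to 16; slot 16 is free -> place at 16.
984 hashes to 15; 15,16 taken -> place at 0.
38 hashes to 4; slot 4 is free -> place at 4.
594 hashes to 16; 16,0 taken -> place at 1.
915 hashes to 14; slot 14 is free -> place at 14.
805 hashes to 6; slot 6 is free -> place at 6.
315 hashes to 9; slot 9 is free -> place at 9.
371 hashes to 14; 14,15,16,0,1 taken -> place at 2.
950 hashes to 15; 15,16,0,1,2 taken -> place at 3.
882 hashes to 15; 15,16,0,1,2,3,4 taken -> place at 5.
Table: [984, 594, 371, 950, 38, 882, 805, _, _, 315, _, _, _, _, 915, 100, 220]
Lookup 278: h=6, probe 6,7 → slot 7 empty, not found.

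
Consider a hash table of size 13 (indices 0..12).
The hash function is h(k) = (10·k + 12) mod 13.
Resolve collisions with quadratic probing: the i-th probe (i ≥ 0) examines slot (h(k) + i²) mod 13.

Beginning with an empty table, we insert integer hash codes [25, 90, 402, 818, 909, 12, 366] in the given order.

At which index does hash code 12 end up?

Insert 25: h=2, slot 2 empty -> index 2.
Insert 90: h=2, slot 2 occupied -> index 3.
Insert 402: h=2, slots 2,3 occupied -> index 6.
Insert 818: h=2, slots 2,3,6 occupied -> index 11.
Insert 909: h=2, slots 2,3,6,11 occupied -> index 5.
Insert 12: h=2, slots 2,3,6,11,5 occupied -> index 1.
Insert 366: h=6, slot 6 occupied -> index 7.
Table: [-, 12, 25, 90, -, 909, 402, 366, -, -, -, 818, -]

1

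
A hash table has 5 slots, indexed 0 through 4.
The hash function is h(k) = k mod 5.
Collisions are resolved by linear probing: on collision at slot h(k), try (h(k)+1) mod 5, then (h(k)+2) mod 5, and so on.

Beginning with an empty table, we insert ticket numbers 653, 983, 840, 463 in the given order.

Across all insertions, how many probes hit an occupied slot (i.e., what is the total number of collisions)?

653: h=3 => slot 3
983: h=3, probe 3,4 => slot 4
840: h=0 => slot 0
463: h=3, probe 3,4,0,1 => slot 1
Table: [840, 463, ., 653, 983]

4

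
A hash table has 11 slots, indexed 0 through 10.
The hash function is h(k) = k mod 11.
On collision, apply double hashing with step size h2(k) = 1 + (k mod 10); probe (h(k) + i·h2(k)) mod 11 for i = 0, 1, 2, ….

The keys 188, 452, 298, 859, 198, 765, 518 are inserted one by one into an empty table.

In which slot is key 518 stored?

188: h=1 -> slot 1
452: h=1, h2=3, probe 1,4 -> slot 4
298: h=1, h2=9, probe 1,10 -> slot 10
859: h=1, h2=10, probe 1,0 -> slot 0
198: h=0, h2=9, probe 0,9 -> slot 9
765: h=6 -> slot 6
518: h=1, h2=9, probe 1,10,8 -> slot 8
Table: [859, 188, ∅, ∅, 452, ∅, 765, ∅, 518, 198, 298]

8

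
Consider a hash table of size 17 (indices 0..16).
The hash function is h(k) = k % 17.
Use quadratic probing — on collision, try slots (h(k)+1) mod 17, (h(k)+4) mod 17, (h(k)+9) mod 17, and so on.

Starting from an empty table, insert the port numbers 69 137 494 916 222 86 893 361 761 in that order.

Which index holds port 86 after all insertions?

0

69: h=1 → slot 1
137: h=1, probe 1,2 → slot 2
494: h=1, probe 1,2,5 → slot 5
916: h=15 → slot 15
222: h=1, probe 1,2,5,10 → slot 10
86: h=1, probe 1,2,5,10,0 → slot 0
893: h=9 → slot 9
361: h=4 → slot 4
761: h=13 → slot 13
Table: [86, 69, 137, -, 361, 494, -, -, -, 893, 222, -, -, 761, -, 916, -]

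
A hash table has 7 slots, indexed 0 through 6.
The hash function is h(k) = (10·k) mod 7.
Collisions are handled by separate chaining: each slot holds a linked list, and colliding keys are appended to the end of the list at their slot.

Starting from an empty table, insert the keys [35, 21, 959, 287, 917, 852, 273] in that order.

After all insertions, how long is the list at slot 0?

6

35 -> bucket 0
21 -> bucket 0 (collision)
959 -> bucket 0 (collision)
287 -> bucket 0 (collision)
917 -> bucket 0 (collision)
852 -> bucket 1
273 -> bucket 0 (collision)
Final buckets:
0: 35 -> 21 -> 959 -> 287 -> 917 -> 273
1: 852
2: -
3: -
4: -
5: -
6: -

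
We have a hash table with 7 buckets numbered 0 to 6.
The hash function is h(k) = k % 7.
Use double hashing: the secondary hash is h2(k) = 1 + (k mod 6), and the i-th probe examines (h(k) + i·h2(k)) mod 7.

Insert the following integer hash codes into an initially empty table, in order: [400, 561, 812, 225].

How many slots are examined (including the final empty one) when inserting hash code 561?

2

400: h=1 -> slot 1
561: h=1, h2=4, probe 1,5 -> slot 5
812: h=0 -> slot 0
225: h=1, h2=4, probe 1,5,2 -> slot 2
Table: [812, 400, 225, ., ., 561, .]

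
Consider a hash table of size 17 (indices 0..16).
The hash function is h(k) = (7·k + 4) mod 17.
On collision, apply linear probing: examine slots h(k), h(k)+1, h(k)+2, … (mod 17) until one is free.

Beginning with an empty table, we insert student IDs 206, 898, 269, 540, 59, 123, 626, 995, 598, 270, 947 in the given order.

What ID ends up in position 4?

947

206 hashes to 1; slot 1 is free => place at 1.
898 hashes to 0; slot 0 is free => place at 0.
269 hashes to 0; 0,1 taken => place at 2.
540 hashes to 10; slot 10 is free => place at 10.
59 hashes to 9; slot 9 is free => place at 9.
123 hashes to 15; slot 15 is free => place at 15.
626 hashes to 0; 0,1,2 taken => place at 3.
995 hashes to 16; slot 16 is free => place at 16.
598 hashes to 8; slot 8 is free => place at 8.
270 hashes to 7; slot 7 is free => place at 7.
947 hashes to 3; 3 taken => place at 4.
Table: [898, 206, 269, 626, 947, ∅, ∅, 270, 598, 59, 540, ∅, ∅, ∅, ∅, 123, 995]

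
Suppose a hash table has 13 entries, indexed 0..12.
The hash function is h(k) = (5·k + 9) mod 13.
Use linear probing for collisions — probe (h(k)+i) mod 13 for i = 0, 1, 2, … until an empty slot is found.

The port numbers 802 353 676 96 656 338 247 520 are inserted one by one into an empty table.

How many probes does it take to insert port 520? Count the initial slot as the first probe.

802 hashes to 2; slot 2 is free => place at 2.
353 hashes to 6; slot 6 is free => place at 6.
676 hashes to 9; slot 9 is free => place at 9.
96 hashes to 8; slot 8 is free => place at 8.
656 hashes to 0; slot 0 is free => place at 0.
338 hashes to 9; 9 taken => place at 10.
247 hashes to 9; 9,10 taken => place at 11.
520 hashes to 9; 9,10,11 taken => place at 12.
Table: [656, ., 802, ., ., ., 353, ., 96, 676, 338, 247, 520]

4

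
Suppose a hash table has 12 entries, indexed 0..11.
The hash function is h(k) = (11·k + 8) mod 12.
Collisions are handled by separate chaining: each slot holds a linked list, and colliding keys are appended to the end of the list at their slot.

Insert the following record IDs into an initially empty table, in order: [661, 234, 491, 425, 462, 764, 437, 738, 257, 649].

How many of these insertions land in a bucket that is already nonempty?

5

661 → bucket 7
234 → bucket 2
491 → bucket 9
425 → bucket 3
462 → bucket 2 (collision)
764 → bucket 0
437 → bucket 3 (collision)
738 → bucket 2 (collision)
257 → bucket 3 (collision)
649 → bucket 7 (collision)
Final buckets:
0: 764
1: .
2: 234 -> 462 -> 738
3: 425 -> 437 -> 257
4: .
5: .
6: .
7: 661 -> 649
8: .
9: 491
10: .
11: .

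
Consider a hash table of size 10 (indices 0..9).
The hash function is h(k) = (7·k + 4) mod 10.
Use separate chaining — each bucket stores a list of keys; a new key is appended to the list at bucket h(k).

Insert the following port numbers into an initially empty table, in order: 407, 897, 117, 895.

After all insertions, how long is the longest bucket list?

407 → bucket 3
897 → bucket 3 (collision)
117 → bucket 3 (collision)
895 → bucket 9
Final buckets:
0: -
1: -
2: -
3: 407 -> 897 -> 117
4: -
5: -
6: -
7: -
8: -
9: 895

3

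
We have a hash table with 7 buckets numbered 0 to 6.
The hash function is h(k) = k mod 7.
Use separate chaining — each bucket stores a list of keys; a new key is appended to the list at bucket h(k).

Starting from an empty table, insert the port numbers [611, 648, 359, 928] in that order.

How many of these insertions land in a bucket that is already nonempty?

611 -> bucket 2
648 -> bucket 4
359 -> bucket 2 (collision)
928 -> bucket 4 (collision)
Final buckets:
0: —
1: —
2: 611 -> 359
3: —
4: 648 -> 928
5: —
6: —

2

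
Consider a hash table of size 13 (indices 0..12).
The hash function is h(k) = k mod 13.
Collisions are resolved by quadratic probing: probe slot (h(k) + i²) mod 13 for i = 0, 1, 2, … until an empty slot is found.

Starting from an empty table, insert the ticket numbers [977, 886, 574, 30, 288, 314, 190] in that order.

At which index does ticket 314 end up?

Insert 977: h=2, slot 2 empty → index 2.
Insert 886: h=2, slot 2 occupied → index 3.
Insert 574: h=2, slots 2,3 occupied → index 6.
Insert 30: h=4, slot 4 empty → index 4.
Insert 288: h=2, slots 2,3,6 occupied → index 11.
Insert 314: h=2, slots 2,3,6,11 occupied → index 5.
Insert 190: h=8, slot 8 empty → index 8.
Table: [-, -, 977, 886, 30, 314, 574, -, 190, -, -, 288, -]

5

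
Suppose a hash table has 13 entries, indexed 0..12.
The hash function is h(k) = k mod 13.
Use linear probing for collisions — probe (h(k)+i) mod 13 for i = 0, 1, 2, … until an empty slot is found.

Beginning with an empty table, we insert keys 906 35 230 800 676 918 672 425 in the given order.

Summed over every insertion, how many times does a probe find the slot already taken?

11

Insert 906: h=9, slot 9 empty -> index 9.
Insert 35: h=9, slot 9 occupied -> index 10.
Insert 230: h=9, slots 9,10 occupied -> index 11.
Insert 800: h=7, slot 7 empty -> index 7.
Insert 676: h=0, slot 0 empty -> index 0.
Insert 918: h=8, slot 8 empty -> index 8.
Insert 672: h=9, slots 9,10,11 occupied -> index 12.
Insert 425: h=9, slots 9,10,11,12,0 occupied -> index 1.
Table: [676, 425, _, _, _, _, _, 800, 918, 906, 35, 230, 672]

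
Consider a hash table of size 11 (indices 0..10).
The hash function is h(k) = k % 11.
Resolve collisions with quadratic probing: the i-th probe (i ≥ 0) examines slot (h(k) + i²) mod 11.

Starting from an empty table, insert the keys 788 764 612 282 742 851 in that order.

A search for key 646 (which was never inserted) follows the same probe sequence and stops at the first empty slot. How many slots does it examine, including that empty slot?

2

Insert 788: h=7, slot 7 empty → index 7.
Insert 764: h=5, slot 5 empty → index 5.
Insert 612: h=7, slot 7 occupied → index 8.
Insert 282: h=7, slots 7,8 occupied → index 0.
Insert 742: h=5, slot 5 occupied → index 6.
Insert 851: h=4, slot 4 empty → index 4.
Table: [282, -, -, -, 851, 764, 742, 788, 612, -, -]
Lookup 646: h=8, probe 8,9 → slot 9 empty, not found.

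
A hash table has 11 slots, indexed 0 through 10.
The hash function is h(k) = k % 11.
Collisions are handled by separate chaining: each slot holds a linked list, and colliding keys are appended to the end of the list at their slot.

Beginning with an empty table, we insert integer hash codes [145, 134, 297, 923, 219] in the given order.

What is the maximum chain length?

145 → bucket 2
134 → bucket 2 (collision)
297 → bucket 0
923 → bucket 10
219 → bucket 10 (collision)
Final buckets:
0: 297
1: ∅
2: 145 -> 134
3: ∅
4: ∅
5: ∅
6: ∅
7: ∅
8: ∅
9: ∅
10: 923 -> 219

2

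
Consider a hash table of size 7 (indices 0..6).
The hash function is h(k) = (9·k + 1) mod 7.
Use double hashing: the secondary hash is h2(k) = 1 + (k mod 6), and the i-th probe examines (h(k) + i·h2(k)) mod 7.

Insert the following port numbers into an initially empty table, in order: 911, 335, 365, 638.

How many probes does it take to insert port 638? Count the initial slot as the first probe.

911: h=3 => slot 3
335: h=6 => slot 6
365: h=3, h2=6, probe 3,2 => slot 2
638: h=3, h2=3, probe 3,6,2,5 => slot 5
Table: [-, -, 365, 911, -, 638, 335]

4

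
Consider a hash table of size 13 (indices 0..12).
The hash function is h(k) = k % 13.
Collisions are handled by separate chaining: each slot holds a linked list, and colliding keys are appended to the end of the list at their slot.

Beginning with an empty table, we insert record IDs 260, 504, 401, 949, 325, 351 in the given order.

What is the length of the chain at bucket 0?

260 → bucket 0
504 → bucket 10
401 → bucket 11
949 → bucket 0 (collision)
325 → bucket 0 (collision)
351 → bucket 0 (collision)
Final buckets:
0: 260 -> 949 -> 325 -> 351
1: —
2: —
3: —
4: —
5: —
6: —
7: —
8: —
9: —
10: 504
11: 401
12: —

4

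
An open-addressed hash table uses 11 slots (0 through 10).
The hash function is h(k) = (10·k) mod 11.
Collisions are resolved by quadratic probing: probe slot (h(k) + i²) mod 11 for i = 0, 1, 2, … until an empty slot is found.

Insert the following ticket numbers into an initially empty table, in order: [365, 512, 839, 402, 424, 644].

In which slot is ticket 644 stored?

365: h=9 → slot 9
512: h=5 → slot 5
839: h=8 → slot 8
402: h=5, probe 5,6 → slot 6
424: h=5, probe 5,6,9,3 → slot 3
644: h=5, probe 5,6,9,3,10 → slot 10
Table: [∅, ∅, ∅, 424, ∅, 512, 402, ∅, 839, 365, 644]

10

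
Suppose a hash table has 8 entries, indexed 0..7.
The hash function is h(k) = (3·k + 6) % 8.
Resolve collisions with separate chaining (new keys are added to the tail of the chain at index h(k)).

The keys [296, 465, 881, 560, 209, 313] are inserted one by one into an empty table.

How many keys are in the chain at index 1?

4

Insert 296: h=6, bucket 6 empty -> new chain.
Insert 465: h=1, bucket 1 empty -> new chain.
Insert 881: h=1, bucket 1 nonempty -> append to chain.
Insert 560: h=6, bucket 6 nonempty -> append to chain.
Insert 209: h=1, bucket 1 nonempty -> append to chain.
Insert 313: h=1, bucket 1 nonempty -> append to chain.
Final buckets:
0: .
1: 465 -> 881 -> 209 -> 313
2: .
3: .
4: .
5: .
6: 296 -> 560
7: .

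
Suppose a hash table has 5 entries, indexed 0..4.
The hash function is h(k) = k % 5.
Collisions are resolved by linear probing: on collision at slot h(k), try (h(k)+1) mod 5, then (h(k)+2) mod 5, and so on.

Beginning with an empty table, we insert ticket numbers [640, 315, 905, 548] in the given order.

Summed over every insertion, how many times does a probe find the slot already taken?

3

640: h=0 → slot 0
315: h=0, probe 0,1 → slot 1
905: h=0, probe 0,1,2 → slot 2
548: h=3 → slot 3
Table: [640, 315, 905, 548, —]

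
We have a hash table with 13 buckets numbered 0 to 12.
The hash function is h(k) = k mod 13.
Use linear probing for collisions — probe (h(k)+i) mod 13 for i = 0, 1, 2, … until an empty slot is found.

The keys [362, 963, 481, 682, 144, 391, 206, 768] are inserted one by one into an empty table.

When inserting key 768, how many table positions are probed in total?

4

Insert 362: h=11, slot 11 empty => index 11.
Insert 963: h=1, slot 1 empty => index 1.
Insert 481: h=0, slot 0 empty => index 0.
Insert 682: h=6, slot 6 empty => index 6.
Insert 144: h=1, slot 1 occupied => index 2.
Insert 391: h=1, slots 1,2 occupied => index 3.
Insert 206: h=11, slot 11 occupied => index 12.
Insert 768: h=1, slots 1,2,3 occupied => index 4.
Table: [481, 963, 144, 391, 768, —, 682, —, —, —, —, 362, 206]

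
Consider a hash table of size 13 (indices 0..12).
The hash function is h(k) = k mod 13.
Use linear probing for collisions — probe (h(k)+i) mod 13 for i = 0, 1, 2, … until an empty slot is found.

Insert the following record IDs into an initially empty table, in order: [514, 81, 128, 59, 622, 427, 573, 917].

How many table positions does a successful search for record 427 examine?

514: h=7 → slot 7
81: h=3 → slot 3
128: h=11 → slot 11
59: h=7, probe 7,8 → slot 8
622: h=11, probe 11,12 → slot 12
427: h=11, probe 11,12,0 → slot 0
573: h=1 → slot 1
917: h=7, probe 7,8,9 → slot 9
Table: [427, 573, ., 81, ., ., ., 514, 59, 917, ., 128, 622]
Lookup 427: h=11, probe 11,12,0 → found at 0.

3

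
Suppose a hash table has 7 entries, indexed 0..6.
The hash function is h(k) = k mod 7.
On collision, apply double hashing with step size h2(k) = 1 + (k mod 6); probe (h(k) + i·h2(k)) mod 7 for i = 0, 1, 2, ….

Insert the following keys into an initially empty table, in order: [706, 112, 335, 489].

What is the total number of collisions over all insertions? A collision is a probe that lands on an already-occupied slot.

Insert 706: h=6, slot 6 empty => index 6.
Insert 112: h=0, slot 0 empty => index 0.
Insert 335: h=6, h2=6, slot 6 occupied => index 5.
Insert 489: h=6, h2=4, slot 6 occupied => index 3.
Table: [112, _, _, 489, _, 335, 706]

2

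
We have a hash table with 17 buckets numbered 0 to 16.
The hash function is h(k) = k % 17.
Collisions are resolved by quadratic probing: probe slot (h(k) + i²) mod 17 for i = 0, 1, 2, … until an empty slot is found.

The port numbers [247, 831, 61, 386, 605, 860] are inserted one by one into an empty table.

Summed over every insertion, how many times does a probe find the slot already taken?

3

Insert 247: h=9, slot 9 empty -> index 9.
Insert 831: h=15, slot 15 empty -> index 15.
Insert 61: h=10, slot 10 empty -> index 10.
Insert 386: h=12, slot 12 empty -> index 12.
Insert 605: h=10, slot 10 occupied -> index 11.
Insert 860: h=10, slots 10,11 occupied -> index 14.
Table: [∅, ∅, ∅, ∅, ∅, ∅, ∅, ∅, ∅, 247, 61, 605, 386, ∅, 860, 831, ∅]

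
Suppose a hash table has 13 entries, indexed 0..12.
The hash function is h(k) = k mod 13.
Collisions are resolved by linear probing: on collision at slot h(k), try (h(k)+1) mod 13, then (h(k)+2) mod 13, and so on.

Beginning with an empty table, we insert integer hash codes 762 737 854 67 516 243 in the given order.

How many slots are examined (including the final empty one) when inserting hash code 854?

762: h=8 → slot 8
737: h=9 → slot 9
854: h=9, probe 9,10 → slot 10
67: h=2 → slot 2
516: h=9, probe 9,10,11 → slot 11
243: h=9, probe 9,10,11,12 → slot 12
Table: [-, -, 67, -, -, -, -, -, 762, 737, 854, 516, 243]

2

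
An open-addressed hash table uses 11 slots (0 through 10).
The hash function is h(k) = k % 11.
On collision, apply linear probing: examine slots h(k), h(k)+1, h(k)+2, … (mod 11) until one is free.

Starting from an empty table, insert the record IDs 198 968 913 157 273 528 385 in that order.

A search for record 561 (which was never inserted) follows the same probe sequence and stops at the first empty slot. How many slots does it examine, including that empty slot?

7

198 hashes to 0; slot 0 is free => place at 0.
968 hashes to 0; 0 taken => place at 1.
913 hashes to 0; 0,1 taken => place at 2.
157 hashes to 3; slot 3 is free => place at 3.
273 hashes to 9; slot 9 is free => place at 9.
528 hashes to 0; 0,1,2,3 taken => place at 4.
385 hashes to 0; 0,1,2,3,4 taken => place at 5.
Table: [198, 968, 913, 157, 528, 385, _, _, _, 273, _]
Lookup 561: h=0, probe 0,1,2,3,4,5,6 → slot 6 empty, not found.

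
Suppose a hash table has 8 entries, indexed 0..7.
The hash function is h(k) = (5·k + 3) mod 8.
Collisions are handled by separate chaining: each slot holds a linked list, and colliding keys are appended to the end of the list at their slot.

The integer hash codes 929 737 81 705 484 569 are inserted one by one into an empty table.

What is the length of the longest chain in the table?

5

929 -> bucket 0
737 -> bucket 0 (collision)
81 -> bucket 0 (collision)
705 -> bucket 0 (collision)
484 -> bucket 7
569 -> bucket 0 (collision)
Final buckets:
0: 929 -> 737 -> 81 -> 705 -> 569
1: -
2: -
3: -
4: -
5: -
6: -
7: 484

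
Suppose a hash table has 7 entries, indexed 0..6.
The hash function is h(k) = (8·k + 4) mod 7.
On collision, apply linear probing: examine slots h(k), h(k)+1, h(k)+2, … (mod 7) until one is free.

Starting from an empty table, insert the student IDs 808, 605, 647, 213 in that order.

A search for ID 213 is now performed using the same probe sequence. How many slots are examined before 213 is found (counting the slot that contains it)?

4

Insert 808: h=0, slot 0 empty -> index 0.
Insert 605: h=0, slot 0 occupied -> index 1.
Insert 647: h=0, slots 0,1 occupied -> index 2.
Insert 213: h=0, slots 0,1,2 occupied -> index 3.
Table: [808, 605, 647, 213, ∅, ∅, ∅]
Lookup 213: h=0, probe 0,1,2,3 → found at 3.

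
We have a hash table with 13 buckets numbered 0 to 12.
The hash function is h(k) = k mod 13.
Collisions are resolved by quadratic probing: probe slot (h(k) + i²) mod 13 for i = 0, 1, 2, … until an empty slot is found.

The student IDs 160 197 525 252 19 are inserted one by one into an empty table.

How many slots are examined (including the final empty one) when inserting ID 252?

160 hashes to 4; slot 4 is free → place at 4.
197 hashes to 2; slot 2 is free → place at 2.
525 hashes to 5; slot 5 is free → place at 5.
252 hashes to 5; 5 taken → place at 6.
19 hashes to 6; 6 taken → place at 7.
Table: [∅, ∅, 197, ∅, 160, 525, 252, 19, ∅, ∅, ∅, ∅, ∅]

2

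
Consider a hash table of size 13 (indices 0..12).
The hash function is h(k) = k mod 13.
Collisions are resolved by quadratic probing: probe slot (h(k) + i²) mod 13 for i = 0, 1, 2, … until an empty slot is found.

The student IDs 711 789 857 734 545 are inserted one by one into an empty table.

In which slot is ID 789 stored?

10

711: h=9 -> slot 9
789: h=9, probe 9,10 -> slot 10
857: h=12 -> slot 12
734: h=6 -> slot 6
545: h=12, probe 12,0 -> slot 0
Table: [545, ∅, ∅, ∅, ∅, ∅, 734, ∅, ∅, 711, 789, ∅, 857]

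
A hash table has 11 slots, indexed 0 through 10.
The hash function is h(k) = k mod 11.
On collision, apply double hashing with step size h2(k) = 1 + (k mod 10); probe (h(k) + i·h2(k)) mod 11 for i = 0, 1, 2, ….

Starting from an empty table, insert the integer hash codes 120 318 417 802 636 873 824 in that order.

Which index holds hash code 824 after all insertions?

3

120 hashes to 10; slot 10 is free → place at 10.
318 hashes to 10, h2=9; 10 taken → place at 8.
417 hashes to 10, h2=8; 10 taken → place at 7.
802 hashes to 10, h2=3; 10 taken → place at 2.
636 hashes to 9; slot 9 is free → place at 9.
873 hashes to 4; slot 4 is free → place at 4.
824 hashes to 10, h2=5; 10,4,9 taken → place at 3.
Table: [∅, ∅, 802, 824, 873, ∅, ∅, 417, 318, 636, 120]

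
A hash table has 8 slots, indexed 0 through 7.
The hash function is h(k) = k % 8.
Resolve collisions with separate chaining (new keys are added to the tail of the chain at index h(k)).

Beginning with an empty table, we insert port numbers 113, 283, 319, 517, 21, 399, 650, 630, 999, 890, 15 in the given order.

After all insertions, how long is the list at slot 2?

2

113 → bucket 1
283 → bucket 3
319 → bucket 7
517 → bucket 5
21 → bucket 5 (collision)
399 → bucket 7 (collision)
650 → bucket 2
630 → bucket 6
999 → bucket 7 (collision)
890 → bucket 2 (collision)
15 → bucket 7 (collision)
Final buckets:
0: —
1: 113
2: 650 -> 890
3: 283
4: —
5: 517 -> 21
6: 630
7: 319 -> 399 -> 999 -> 15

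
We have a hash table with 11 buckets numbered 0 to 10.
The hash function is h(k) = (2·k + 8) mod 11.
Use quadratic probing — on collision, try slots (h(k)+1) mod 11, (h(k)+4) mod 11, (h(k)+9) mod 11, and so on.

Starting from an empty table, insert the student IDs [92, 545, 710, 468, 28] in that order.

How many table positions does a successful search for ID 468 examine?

92: h=5 → slot 5
545: h=9 → slot 9
710: h=9, probe 9,10 → slot 10
468: h=9, probe 9,10,2 → slot 2
28: h=9, probe 9,10,2,7 → slot 7
Table: [., ., 468, ., ., 92, ., 28, ., 545, 710]
Lookup 468: h=9, probe 9,10,2 → found at 2.

3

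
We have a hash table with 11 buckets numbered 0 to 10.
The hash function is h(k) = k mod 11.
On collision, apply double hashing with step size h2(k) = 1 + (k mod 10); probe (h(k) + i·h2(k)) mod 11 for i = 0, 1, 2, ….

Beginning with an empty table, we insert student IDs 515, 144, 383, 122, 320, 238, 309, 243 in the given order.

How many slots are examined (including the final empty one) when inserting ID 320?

3

515 hashes to 9; slot 9 is free -> place at 9.
144 hashes to 1; slot 1 is free -> place at 1.
383 hashes to 9, h2=4; 9 taken -> place at 2.
122 hashes to 1, h2=3; 1 taken -> place at 4.
320 hashes to 1, h2=1; 1,2 taken -> place at 3.
238 hashes to 7; slot 7 is free -> place at 7.
309 hashes to 1, h2=10; 1 taken -> place at 0.
243 hashes to 1, h2=4; 1 taken -> place at 5.
Table: [309, 144, 383, 320, 122, 243, -, 238, -, 515, -]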